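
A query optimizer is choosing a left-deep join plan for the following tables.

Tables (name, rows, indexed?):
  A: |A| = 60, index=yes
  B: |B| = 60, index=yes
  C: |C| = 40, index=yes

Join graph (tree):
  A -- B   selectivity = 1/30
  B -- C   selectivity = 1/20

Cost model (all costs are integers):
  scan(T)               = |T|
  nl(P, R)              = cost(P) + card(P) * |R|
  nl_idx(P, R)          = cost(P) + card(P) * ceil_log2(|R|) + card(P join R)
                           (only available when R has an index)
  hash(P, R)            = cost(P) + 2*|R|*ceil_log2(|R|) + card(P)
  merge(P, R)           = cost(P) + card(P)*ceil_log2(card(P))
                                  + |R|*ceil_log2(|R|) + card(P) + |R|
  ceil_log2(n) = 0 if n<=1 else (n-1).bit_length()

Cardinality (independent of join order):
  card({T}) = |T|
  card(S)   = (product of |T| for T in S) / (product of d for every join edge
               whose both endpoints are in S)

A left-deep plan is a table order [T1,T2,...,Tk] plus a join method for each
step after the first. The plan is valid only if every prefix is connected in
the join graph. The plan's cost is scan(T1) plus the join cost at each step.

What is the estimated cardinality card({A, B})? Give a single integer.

120

Tables in S: A(60), B(60)
Edges inside S: A-B(d=30)
numerator = 60 * 60 = 3600
denominator = 30 = 30
card(S) = 3600 / 30 = 120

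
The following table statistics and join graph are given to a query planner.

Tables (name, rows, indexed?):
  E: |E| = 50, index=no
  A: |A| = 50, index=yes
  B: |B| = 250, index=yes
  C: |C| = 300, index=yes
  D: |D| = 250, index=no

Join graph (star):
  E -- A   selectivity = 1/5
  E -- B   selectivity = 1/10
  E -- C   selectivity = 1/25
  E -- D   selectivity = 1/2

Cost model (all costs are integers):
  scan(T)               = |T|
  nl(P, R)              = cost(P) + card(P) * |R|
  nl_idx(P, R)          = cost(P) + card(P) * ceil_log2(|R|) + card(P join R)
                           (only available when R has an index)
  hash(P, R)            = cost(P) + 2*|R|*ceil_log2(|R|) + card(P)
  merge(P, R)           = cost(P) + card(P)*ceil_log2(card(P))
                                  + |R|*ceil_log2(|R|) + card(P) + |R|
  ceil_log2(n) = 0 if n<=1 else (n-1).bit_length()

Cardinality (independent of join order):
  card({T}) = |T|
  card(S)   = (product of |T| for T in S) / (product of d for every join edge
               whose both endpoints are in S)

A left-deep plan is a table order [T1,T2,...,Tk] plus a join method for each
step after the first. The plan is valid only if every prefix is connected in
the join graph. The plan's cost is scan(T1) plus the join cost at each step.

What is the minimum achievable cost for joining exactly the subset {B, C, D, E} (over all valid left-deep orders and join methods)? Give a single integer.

24700

Selinger DP over subsets of {B,C,D,E}:
  {E}: scan cost=50, card=50
  {B}: scan cost=250, card=250
  {C}: scan cost=300, card=300
  {D}: scan cost=250, card=250
  {BE}: card=1250; try (E,hash)→1100, (B,nl_idx)→1700, (B,merge)→2650, (E,merge)→2850, (B,hash)→4100, (B,nl)→12550 …(+1); best=1100 via (E,hash)
  {CE}: card=600; try (C,nl_idx)→1100, (E,hash)→1200, (C,merge)→3400, (E,merge)→3650, (C,hash)→5500, (C,nl)→15050 …(+1); best=1100 via (C,nl_idx)
  {DE}: card=6250; try (E,hash)→1100, (D,merge)→2650, (E,merge)→2850, (D,hash)→4100, (D,nl)→12550, (E,nl)→12750; best=1100 via (E,hash)
  {BCE}: card=15000; try (B,hash)→5700, (C,hash)→7750, (B,merge)→9950, (C,merge)→19100, (B,nl_idx)→20900, (C,nl_idx)→27350 …(+2); best=5700 via (B,hash)
  {BDE}: card=156250; try (D,hash)→6350, (B,hash)→11350, (D,merge)→18350, (B,merge)→90850, (B,nl_idx)→207350, (D,nl)→313600 …(+1); best=6350 via (D,hash)
  {CDE}: card=75000; try (D,hash)→5700, (D,merge)→9950, (C,hash)→12750, (C,merge)→91600, (C,nl_idx)→132350, (D,nl)→151100 …(+1); best=5700 via (D,hash)
  {BCDE}: card=1875000; try (D,hash)→24700, (B,hash)→84700, (C,hash)→168000, (D,merge)→232950, (B,merge)→1357950, (B,nl_idx)→2480700 …(+5); best=24700 via (D,hash)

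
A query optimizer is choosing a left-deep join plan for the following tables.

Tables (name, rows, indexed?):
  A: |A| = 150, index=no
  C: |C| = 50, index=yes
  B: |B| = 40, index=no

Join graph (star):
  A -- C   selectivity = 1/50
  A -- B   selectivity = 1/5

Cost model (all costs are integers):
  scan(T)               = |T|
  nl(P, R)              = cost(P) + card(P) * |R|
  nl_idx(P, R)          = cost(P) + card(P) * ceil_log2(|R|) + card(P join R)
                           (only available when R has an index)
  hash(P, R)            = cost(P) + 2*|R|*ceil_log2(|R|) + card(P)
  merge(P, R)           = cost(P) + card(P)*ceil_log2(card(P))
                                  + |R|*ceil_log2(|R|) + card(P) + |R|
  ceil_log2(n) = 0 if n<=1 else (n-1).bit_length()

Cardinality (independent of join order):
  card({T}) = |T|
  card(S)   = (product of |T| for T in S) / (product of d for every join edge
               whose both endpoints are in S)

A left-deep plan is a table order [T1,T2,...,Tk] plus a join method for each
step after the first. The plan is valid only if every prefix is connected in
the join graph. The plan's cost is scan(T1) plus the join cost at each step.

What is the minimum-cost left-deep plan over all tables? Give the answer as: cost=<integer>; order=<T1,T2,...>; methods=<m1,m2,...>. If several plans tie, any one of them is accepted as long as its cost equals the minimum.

Selinger DP (subsets sized 1..n):
  {A}: scan cost=150, card=150
  {C}: scan cost=50, card=50
  {B}: scan cost=40, card=40
  {AC}: card=150; try (C,hash)→900, (C,nl_idx)→1200, (A,merge)→1750, (C,merge)→1850, (A,hash)→2500, (A,nl)→7550 …(+1); best=900 via (C,hash)
  {AB}: card=1200; try (B,hash)→780, (A,merge)→1670, (B,merge)→1780, (A,hash)→2480, (A,nl)→6040, (B,nl)→6150; best=780 via (B,hash)
  {ABC}: card=1200; try (B,hash)→1530, (B,merge)→2530, (C,hash)→2580, (B,nl)→6900, (C,nl_idx)→9180, (C,merge)→15530 …(+1); best=1530 via (B,hash)

cost=1530; order=A,C,B; methods=hash,hash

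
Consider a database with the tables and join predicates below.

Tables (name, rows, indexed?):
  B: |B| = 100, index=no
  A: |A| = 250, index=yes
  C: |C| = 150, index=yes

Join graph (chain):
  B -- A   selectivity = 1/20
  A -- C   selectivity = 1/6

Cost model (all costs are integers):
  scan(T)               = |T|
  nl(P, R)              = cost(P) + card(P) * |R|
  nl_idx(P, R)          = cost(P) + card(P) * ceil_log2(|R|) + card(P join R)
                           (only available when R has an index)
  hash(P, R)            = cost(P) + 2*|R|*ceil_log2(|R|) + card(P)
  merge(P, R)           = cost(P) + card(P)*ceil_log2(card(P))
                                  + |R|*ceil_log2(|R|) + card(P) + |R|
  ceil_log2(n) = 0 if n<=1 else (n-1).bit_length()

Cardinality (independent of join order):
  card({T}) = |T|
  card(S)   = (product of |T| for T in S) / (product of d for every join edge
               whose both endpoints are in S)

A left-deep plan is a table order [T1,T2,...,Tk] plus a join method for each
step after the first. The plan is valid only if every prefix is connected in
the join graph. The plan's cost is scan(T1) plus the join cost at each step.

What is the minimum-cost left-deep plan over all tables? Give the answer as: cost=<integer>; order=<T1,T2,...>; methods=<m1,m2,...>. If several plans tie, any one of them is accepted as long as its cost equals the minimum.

cost=5550; order=A,B,C; methods=hash,hash

Selinger DP (subsets sized 1..n):
  {B}: scan cost=100, card=100
  {A}: scan cost=250, card=250
  {C}: scan cost=150, card=150
  {AB}: card=1250; try (B,hash)→1900, (A,nl_idx)→2150, (A,merge)→3150, (B,merge)→3300, (A,hash)→4200, (A,nl)→25100 …(+1); best=1900 via (B,hash)
  {AC}: card=6250; try (C,hash)→2900, (A,merge)→3750, (C,merge)→3850, (A,hash)→4300, (A,nl_idx)→7600, (C,nl_idx)→8500 …(+2); best=2900 via (C,hash)
  {ABC}: card=31250; try (C,hash)→5550, (B,hash)→10550, (C,merge)→18250, (C,nl_idx)→43150, (B,merge)→91200, (C,nl)→189400 …(+1); best=5550 via (C,hash)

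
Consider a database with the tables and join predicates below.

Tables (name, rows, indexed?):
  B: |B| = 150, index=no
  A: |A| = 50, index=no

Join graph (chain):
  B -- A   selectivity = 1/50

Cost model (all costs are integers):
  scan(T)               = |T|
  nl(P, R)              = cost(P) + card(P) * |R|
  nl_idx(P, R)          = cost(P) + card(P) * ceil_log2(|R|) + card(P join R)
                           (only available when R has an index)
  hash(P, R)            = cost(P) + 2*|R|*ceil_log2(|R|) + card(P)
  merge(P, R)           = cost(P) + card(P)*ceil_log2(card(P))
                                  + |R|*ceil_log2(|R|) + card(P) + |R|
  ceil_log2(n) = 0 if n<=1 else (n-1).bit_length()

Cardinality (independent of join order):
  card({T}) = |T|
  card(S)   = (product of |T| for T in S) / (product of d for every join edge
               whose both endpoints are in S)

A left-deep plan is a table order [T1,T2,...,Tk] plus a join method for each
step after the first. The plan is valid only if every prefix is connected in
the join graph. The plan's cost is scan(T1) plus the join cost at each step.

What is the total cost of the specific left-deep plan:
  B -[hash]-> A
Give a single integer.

900

step 1: scan B: cost=150, card=150
step 2: join A via hash
    card(P join A) = 150*50/(50) = 150
    cost = 150 + 2*50*6 + 150 = 900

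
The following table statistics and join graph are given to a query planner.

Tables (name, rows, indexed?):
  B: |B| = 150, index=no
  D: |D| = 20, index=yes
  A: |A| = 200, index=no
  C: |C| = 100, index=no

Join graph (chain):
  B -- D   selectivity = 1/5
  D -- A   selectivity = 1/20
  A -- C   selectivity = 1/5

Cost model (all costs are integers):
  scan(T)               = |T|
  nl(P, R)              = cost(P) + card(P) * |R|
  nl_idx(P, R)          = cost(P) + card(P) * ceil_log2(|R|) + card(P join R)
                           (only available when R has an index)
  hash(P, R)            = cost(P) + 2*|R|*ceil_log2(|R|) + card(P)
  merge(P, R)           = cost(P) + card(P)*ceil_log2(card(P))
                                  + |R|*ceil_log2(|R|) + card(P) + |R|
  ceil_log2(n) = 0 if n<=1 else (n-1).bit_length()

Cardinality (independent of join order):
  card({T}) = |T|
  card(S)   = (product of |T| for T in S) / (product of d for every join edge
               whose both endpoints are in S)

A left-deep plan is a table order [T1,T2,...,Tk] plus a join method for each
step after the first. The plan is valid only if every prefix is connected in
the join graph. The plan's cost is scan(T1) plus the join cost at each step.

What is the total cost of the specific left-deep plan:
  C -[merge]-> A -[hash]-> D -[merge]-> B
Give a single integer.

step 1: scan C: cost=100, card=100
step 2: join A via merge
    card(P join A) = 100*200/(5) = 4000
    cost = 100 + 100*7 + 200*8 + 100 + 200 = 2700
step 3: join D via hash
    card(P join D) = 4000*20/(20) = 4000
    cost = 2700 + 2*20*5 + 4000 = 6900
step 4: join B via merge
    card(P join B) = 4000*150/(5) = 120000
    cost = 6900 + 4000*12 + 150*8 + 4000 + 150 = 60250

60250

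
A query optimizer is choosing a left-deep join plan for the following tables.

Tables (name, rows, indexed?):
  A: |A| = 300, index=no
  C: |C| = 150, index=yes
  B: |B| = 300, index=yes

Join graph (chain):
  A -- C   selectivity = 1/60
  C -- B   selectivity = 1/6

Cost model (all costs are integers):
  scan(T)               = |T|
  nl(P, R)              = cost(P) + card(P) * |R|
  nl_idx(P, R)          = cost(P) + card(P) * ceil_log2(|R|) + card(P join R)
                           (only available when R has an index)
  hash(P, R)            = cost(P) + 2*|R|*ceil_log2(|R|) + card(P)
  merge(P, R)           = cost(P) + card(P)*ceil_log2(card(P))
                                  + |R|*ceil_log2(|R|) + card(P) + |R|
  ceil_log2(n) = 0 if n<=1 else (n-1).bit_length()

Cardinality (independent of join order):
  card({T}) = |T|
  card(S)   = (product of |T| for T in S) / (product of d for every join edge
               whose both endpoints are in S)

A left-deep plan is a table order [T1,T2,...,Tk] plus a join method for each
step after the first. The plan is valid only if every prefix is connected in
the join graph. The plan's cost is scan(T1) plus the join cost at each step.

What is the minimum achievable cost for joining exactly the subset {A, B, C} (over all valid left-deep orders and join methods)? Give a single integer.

Selinger DP over subsets of {A,B,C}:
  {A}: scan cost=300, card=300
  {C}: scan cost=150, card=150
  {B}: scan cost=300, card=300
  {AC}: card=750; try (C,hash)→3000, (C,nl_idx)→3450, (A,merge)→4500, (C,merge)→4650, (A,hash)→5700, (A,nl)→45150 …(+1); best=3000 via (C,hash)
  {BC}: card=7500; try (C,hash)→3000, (B,merge)→4500, (C,merge)→4650, (B,hash)→5700, (B,nl_idx)→9000, (C,nl_idx)→10200 …(+2); best=3000 via (C,hash)
  {ABC}: card=37500; try (B,hash)→9150, (B,merge)→14250, (A,hash)→15900, (B,nl_idx)→47250, (A,merge)→111000, (B,nl)→228000 …(+1); best=9150 via (B,hash)

9150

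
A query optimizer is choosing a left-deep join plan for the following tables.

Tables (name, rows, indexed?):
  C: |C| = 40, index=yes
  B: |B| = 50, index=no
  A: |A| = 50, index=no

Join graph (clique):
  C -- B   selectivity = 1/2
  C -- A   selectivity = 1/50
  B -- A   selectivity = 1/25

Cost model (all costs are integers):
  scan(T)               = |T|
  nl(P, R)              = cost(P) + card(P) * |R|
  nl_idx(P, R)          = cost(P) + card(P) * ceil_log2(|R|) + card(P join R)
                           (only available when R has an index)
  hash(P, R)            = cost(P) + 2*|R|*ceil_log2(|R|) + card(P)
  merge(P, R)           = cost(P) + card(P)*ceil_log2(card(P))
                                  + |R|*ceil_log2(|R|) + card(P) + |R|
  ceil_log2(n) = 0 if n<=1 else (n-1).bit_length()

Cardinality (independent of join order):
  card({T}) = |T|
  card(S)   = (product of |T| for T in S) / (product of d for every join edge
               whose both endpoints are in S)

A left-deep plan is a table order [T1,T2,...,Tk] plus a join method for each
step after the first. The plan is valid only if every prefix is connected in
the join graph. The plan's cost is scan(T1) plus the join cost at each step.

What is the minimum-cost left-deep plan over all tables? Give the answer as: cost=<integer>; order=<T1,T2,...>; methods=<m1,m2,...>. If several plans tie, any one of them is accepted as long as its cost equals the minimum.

cost=1020; order=A,C,B; methods=nl_idx,merge

Selinger DP (subsets sized 1..n):
  {C}: scan cost=40, card=40
  {B}: scan cost=50, card=50
  {A}: scan cost=50, card=50
  {BC}: card=1000; try (C,hash)→580, (B,merge)→670, (C,merge)→680, (B,hash)→680, (C,nl_idx)→1350, (B,nl)→2040 …(+1); best=580 via (C,hash)
  {AC}: card=40; try (C,nl_idx)→390, (C,hash)→580, (A,merge)→670, (C,merge)→680, (A,hash)→680, (A,nl)→2040 …(+1); best=390 via (C,nl_idx)
  {AB}: card=100; try (B,hash)→700, (A,hash)→700, (B,merge)→750, (A,merge)→750, (B,nl)→2550, (A,nl)→2550; best=700 via (B,hash)
  {ABC}: card=40; try (B,merge)→1020, (B,hash)→1030, (C,hash)→1280, (C,nl_idx)→1340, (C,merge)→1780, (A,hash)→2180 …(+4); best=1020 via (B,merge)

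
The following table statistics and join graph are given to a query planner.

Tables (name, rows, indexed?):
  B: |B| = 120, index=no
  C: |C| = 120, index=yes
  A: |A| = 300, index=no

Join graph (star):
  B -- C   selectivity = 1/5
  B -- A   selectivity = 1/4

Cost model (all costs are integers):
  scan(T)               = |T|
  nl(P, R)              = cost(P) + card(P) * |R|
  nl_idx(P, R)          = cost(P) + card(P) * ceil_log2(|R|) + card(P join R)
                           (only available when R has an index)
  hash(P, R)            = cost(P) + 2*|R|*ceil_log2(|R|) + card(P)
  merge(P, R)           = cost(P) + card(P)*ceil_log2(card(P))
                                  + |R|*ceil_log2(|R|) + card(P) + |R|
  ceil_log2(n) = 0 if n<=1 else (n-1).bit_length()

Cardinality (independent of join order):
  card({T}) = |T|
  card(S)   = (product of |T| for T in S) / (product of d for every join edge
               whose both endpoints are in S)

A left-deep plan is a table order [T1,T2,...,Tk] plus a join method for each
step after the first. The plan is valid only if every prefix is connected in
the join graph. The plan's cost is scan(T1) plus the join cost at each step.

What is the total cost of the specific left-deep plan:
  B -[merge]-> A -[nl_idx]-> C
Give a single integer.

283080

step 1: scan B: cost=120, card=120
step 2: join A via merge
    card(P join A) = 120*300/(4) = 9000
    cost = 120 + 120*7 + 300*9 + 120 + 300 = 4080
step 3: join C via nl_idx
    card(P join C) = 9000*120/(5) = 216000
    cost = 4080 + 9000*7 + 216000 = 283080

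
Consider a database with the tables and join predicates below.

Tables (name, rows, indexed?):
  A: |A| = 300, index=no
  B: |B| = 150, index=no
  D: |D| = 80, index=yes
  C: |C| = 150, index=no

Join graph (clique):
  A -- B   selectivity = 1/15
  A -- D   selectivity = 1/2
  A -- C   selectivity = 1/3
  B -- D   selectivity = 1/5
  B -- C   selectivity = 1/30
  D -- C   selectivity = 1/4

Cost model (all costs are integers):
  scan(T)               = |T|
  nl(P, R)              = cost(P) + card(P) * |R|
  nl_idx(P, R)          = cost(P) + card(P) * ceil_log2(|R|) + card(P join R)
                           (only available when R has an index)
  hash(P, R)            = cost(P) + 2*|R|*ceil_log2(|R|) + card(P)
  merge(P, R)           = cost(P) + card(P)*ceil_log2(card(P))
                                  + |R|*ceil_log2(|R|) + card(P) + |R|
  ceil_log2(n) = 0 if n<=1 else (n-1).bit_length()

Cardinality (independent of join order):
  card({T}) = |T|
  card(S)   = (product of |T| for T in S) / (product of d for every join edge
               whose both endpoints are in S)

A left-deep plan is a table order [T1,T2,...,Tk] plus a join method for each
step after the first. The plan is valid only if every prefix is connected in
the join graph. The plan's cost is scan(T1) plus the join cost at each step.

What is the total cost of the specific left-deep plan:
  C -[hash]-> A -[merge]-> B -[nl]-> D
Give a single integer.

632050

step 1: scan C: cost=150, card=150
step 2: join A via hash
    card(P join A) = 150*300/(3) = 15000
    cost = 150 + 2*300*9 + 150 = 5700
step 3: join B via merge
    card(P join B) = 15000*150/(15*30) = 5000
    cost = 5700 + 15000*14 + 150*8 + 15000 + 150 = 232050
step 4: join D via nl
    card(P join D) = 5000*80/(2*5*4) = 10000
    cost = 232050 + 5000*80 = 632050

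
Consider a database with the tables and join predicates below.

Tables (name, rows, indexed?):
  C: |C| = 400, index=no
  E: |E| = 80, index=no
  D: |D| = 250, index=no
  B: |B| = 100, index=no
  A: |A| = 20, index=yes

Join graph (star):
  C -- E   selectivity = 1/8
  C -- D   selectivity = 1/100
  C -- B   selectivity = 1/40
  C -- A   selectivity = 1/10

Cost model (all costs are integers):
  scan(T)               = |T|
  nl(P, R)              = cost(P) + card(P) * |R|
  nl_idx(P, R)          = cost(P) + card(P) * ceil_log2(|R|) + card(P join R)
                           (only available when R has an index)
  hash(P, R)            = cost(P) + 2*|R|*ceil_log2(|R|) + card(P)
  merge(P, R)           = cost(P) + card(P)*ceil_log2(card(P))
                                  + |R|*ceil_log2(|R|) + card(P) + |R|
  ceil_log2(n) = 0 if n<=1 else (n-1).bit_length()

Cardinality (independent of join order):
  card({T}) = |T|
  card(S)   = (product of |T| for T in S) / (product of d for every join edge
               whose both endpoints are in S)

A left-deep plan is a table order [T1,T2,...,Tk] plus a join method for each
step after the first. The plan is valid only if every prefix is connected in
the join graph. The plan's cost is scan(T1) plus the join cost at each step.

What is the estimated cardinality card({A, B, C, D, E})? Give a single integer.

50000

Tables in S: A(20), B(100), C(400), D(250), E(80)
Edges inside S: C-E(d=8), C-D(d=100), C-B(d=40), C-A(d=10)
numerator = 20 * 100 * 400 * 250 * 80 = 16000000000
denominator = 8 * 100 * 40 * 10 = 320000
card(S) = 16000000000 / 320000 = 50000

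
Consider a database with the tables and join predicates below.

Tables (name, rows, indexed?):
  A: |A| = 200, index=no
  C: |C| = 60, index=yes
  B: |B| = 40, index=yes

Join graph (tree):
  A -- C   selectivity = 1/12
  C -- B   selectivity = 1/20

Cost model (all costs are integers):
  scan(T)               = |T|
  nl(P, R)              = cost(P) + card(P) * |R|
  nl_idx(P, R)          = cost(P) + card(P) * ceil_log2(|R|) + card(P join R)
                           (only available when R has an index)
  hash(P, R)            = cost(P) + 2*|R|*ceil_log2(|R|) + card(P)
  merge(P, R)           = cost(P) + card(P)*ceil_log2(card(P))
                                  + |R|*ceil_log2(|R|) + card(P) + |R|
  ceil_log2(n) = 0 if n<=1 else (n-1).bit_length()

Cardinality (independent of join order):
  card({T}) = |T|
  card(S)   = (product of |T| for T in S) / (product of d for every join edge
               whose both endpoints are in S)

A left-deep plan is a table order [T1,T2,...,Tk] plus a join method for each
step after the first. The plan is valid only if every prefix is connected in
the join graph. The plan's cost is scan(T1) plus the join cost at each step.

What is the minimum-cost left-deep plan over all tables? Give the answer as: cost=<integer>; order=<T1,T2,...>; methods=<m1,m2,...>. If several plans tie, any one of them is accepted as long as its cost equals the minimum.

Selinger DP (subsets sized 1..n):
  {A}: scan cost=200, card=200
  {C}: scan cost=60, card=60
  {B}: scan cost=40, card=40
  {AC}: card=1000; try (C,hash)→1120, (A,merge)→2280, (C,nl_idx)→2400, (C,merge)→2420, (A,hash)→3320, (A,nl)→12060 …(+1); best=1120 via (C,hash)
  {BC}: card=120; try (C,nl_idx)→400, (B,nl_idx)→540, (B,hash)→600, (C,merge)→740, (B,merge)→760, (C,hash)→800 …(+2); best=400 via (C,nl_idx)
  {ABC}: card=2000; try (B,hash)→2600, (A,merge)→3160, (A,hash)→3720, (B,nl_idx)→9120, (B,merge)→12400, (A,nl)→24400 …(+1); best=2600 via (B,hash)

cost=2600; order=A,C,B; methods=hash,hash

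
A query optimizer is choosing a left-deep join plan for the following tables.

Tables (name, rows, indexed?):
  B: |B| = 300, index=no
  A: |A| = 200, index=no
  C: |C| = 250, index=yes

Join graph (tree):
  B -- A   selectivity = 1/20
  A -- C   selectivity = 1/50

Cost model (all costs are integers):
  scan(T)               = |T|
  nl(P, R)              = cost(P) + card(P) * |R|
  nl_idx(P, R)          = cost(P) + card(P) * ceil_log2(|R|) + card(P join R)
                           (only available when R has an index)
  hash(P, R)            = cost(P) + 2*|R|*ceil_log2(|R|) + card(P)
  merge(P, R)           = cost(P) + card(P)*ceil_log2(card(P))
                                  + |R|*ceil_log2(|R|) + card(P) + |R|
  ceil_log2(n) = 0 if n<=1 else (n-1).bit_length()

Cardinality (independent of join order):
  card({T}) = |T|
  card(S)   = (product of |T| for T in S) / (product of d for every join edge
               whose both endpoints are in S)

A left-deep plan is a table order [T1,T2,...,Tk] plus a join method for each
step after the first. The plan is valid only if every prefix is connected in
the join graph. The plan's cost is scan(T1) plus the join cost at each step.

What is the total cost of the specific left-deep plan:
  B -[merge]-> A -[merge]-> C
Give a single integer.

46350

step 1: scan B: cost=300, card=300
step 2: join A via merge
    card(P join A) = 300*200/(20) = 3000
    cost = 300 + 300*9 + 200*8 + 300 + 200 = 5100
step 3: join C via merge
    card(P join C) = 3000*250/(50) = 15000
    cost = 5100 + 3000*12 + 250*8 + 3000 + 250 = 46350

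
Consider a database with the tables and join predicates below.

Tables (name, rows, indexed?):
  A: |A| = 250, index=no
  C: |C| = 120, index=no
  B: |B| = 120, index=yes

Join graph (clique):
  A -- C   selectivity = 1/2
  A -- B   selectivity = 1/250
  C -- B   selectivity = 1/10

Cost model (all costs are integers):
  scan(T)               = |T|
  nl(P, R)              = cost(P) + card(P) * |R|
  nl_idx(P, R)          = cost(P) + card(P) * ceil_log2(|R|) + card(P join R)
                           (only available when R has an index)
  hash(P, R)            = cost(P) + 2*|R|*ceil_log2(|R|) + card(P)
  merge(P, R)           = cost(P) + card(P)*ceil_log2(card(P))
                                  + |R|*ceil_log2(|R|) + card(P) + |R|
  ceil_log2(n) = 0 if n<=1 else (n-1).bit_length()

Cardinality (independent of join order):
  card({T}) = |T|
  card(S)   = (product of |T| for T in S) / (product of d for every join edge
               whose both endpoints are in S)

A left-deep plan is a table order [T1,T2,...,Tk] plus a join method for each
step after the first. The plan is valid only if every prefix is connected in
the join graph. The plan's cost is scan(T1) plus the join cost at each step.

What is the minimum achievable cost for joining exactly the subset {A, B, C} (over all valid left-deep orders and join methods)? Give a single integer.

Selinger DP over subsets of {A,B,C}:
  {A}: scan cost=250, card=250
  {C}: scan cost=120, card=120
  {B}: scan cost=120, card=120
  {AC}: card=15000; try (C,hash)→2180, (A,merge)→3330, (C,merge)→3460, (A,hash)→4240, (A,nl)→30120, (C,nl)→30250; best=2180 via (C,hash)
  {AB}: card=120; try (B,nl_idx)→2120, (B,hash)→2180, (A,merge)→3330, (B,merge)→3460, (A,hash)→4240, (A,nl)→30120 …(+1); best=2120 via (B,nl_idx)
  {BC}: card=1440; try (C,hash)→1920, (B,hash)→1920, (C,merge)→2040, (B,merge)→2040, (B,nl_idx)→2400, (C,nl)→14520 …(+1); best=1920 via (C,hash)
  {ABC}: card=720; try (C,hash)→3920, (C,merge)→4040, (A,hash)→7360, (C,nl)→16520, (B,hash)→18860, (A,merge)→21450 …(+4); best=3920 via (C,hash)

3920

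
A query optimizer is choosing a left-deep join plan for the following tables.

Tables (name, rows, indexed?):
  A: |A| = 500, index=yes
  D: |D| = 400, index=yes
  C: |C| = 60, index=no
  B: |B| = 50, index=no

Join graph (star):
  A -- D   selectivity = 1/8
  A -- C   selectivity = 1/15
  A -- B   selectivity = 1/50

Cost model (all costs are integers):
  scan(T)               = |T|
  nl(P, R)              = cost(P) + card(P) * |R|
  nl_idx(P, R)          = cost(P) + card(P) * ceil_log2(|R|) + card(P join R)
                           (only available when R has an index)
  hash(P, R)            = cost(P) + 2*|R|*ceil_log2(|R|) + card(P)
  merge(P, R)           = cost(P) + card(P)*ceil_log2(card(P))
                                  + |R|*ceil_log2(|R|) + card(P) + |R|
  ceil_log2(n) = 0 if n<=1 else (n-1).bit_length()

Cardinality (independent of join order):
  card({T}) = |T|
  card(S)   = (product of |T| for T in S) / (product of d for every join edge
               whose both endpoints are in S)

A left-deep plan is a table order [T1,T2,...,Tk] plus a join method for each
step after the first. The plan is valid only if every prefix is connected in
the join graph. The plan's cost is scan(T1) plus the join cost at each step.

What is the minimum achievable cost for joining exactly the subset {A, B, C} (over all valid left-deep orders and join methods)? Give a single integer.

Selinger DP over subsets of {A,B,C}:
  {A}: scan cost=500, card=500
  {C}: scan cost=60, card=60
  {B}: scan cost=50, card=50
  {AC}: card=2000; try (C,hash)→1720, (A,nl_idx)→2600, (A,merge)→5480, (C,merge)→5920, (A,hash)→9120, (A,nl)→30060 …(+1); best=1720 via (C,hash)
  {AB}: card=500; try (A,nl_idx)→1000, (B,hash)→1600, (A,merge)→5400, (B,merge)→5850, (A,hash)→9100, (A,nl)→25050 …(+1); best=1000 via (A,nl_idx)
  {ABC}: card=2000; try (C,hash)→2220, (B,hash)→4320, (C,merge)→6420, (B,merge)→26070, (C,nl)→31000, (B,nl)→101720; best=2220 via (C,hash)

2220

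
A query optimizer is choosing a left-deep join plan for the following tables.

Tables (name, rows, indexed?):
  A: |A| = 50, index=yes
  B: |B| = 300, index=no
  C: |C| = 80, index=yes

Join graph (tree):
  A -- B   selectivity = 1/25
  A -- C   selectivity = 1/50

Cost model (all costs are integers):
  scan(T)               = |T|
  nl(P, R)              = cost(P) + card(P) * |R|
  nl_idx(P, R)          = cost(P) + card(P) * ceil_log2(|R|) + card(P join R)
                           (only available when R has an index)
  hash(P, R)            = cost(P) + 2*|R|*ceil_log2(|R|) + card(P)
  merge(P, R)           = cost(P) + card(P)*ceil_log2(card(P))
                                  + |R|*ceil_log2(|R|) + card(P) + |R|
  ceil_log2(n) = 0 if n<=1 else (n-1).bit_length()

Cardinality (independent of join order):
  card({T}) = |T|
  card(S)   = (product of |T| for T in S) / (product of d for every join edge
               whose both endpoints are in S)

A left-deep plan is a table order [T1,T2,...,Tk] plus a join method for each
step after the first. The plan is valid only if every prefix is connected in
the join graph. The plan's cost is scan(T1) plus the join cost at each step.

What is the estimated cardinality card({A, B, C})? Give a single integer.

960

Tables in S: A(50), B(300), C(80)
Edges inside S: A-B(d=25), A-C(d=50)
numerator = 50 * 300 * 80 = 1200000
denominator = 25 * 50 = 1250
card(S) = 1200000 / 1250 = 960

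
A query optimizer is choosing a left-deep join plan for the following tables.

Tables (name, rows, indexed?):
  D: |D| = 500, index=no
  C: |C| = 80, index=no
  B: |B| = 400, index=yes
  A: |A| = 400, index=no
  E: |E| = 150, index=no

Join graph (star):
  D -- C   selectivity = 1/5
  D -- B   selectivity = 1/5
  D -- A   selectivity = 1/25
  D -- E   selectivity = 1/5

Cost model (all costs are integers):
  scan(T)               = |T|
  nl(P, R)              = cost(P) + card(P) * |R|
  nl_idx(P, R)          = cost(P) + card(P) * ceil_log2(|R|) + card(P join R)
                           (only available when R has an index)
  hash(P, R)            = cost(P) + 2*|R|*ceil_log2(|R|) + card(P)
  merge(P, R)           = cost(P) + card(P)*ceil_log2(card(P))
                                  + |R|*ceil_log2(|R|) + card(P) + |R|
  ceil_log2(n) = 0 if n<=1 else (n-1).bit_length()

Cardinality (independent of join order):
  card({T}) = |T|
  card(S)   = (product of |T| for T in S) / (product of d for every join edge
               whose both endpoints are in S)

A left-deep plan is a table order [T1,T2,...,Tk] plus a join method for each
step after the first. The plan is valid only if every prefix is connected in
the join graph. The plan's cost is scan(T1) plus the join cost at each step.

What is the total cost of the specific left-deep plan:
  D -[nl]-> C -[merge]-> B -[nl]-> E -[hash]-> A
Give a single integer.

step 1: scan D: cost=500, card=500
step 2: join C via nl
    card(P join C) = 500*80/(5) = 8000
    cost = 500 + 500*80 = 40500
step 3: join B via merge
    card(P join B) = 8000*400/(5) = 640000
    cost = 40500 + 8000*13 + 400*9 + 8000 + 400 = 156500
step 4: join E via nl
    card(P join E) = 640000*150/(5) = 19200000
    cost = 156500 + 640000*150 = 96156500
step 5: join A via hash
    card(P join A) = 19200000*400/(25) = 307200000
    cost = 96156500 + 2*400*9 + 19200000 = 115363700

115363700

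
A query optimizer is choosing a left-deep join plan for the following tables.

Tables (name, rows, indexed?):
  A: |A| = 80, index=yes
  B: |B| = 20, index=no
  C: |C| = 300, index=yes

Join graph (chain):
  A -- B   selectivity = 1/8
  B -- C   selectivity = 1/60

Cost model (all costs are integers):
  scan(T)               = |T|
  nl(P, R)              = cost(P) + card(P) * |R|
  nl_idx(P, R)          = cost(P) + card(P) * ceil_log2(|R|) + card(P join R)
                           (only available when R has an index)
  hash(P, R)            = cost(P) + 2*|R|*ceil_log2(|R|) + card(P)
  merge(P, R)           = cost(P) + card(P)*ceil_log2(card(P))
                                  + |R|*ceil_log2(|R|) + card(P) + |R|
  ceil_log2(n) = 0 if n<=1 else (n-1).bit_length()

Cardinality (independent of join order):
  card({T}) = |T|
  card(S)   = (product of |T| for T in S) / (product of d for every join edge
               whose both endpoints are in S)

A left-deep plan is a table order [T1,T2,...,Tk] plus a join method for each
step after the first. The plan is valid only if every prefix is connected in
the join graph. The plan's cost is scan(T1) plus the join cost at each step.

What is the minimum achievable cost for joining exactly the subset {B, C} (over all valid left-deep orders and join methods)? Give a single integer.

Selinger DP over subsets of {B,C}:
  {B}: scan cost=20, card=20
  {C}: scan cost=300, card=300
  {BC}: card=100; try (C,nl_idx)→300, (B,hash)→800, (C,merge)→3140, (B,merge)→3420, (C,hash)→5440, (C,nl)→6020 …(+1); best=300 via (C,nl_idx)

300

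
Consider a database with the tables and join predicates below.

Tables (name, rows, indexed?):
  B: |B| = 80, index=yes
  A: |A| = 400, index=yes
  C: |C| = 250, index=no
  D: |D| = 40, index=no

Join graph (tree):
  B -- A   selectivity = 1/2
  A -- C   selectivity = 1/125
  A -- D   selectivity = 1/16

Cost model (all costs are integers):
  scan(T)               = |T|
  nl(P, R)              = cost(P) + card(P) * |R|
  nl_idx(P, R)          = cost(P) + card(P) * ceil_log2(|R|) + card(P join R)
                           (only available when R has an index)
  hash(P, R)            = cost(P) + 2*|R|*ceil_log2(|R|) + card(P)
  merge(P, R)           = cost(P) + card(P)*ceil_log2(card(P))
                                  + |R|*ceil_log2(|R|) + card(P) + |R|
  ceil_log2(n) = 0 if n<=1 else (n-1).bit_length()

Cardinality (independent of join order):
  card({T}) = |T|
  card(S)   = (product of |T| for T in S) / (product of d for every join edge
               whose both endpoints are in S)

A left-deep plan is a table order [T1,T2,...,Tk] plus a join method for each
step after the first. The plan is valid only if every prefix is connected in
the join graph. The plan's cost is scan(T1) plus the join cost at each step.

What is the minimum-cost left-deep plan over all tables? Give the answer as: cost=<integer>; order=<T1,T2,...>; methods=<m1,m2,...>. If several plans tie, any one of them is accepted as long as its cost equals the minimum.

cost=7700; order=C,A,D,B; methods=nl_idx,hash,hash

Selinger DP (subsets sized 1..n):
  {B}: scan cost=80, card=80
  {A}: scan cost=400, card=400
  {C}: scan cost=250, card=250
  {D}: scan cost=40, card=40
  {AB}: card=16000; try (B,hash)→1920, (A,merge)→4720, (B,merge)→5040, (A,hash)→7360, (A,nl_idx)→16800, (B,nl_idx)→19200 …(+2); best=1920 via (B,hash)
  {AC}: card=800; try (A,nl_idx)→3300, (C,hash)→4800, (A,merge)→6500, (C,merge)→6650, (A,hash)→7700, (A,nl)→100250 …(+1); best=3300 via (A,nl_idx)
  {AD}: card=1000; try (D,hash)→1280, (A,nl_idx)→1400, (A,merge)→4320, (D,merge)→4680, (A,hash)→7280, (A,nl)→16040 …(+1); best=1280 via (D,hash)
  {ABC}: card=32000; try (B,hash)→5220, (B,merge)→12740, (C,hash)→21920, (B,nl_idx)→40900, (B,nl)→67300, (C,merge)→244170 …(+1); best=5220 via (B,hash)
  {ABD}: card=40000; try (B,hash)→3400, (B,merge)→12920, (D,hash)→18400, (B,nl_idx)→48280, (B,nl)→81280, (D,merge)→242200 …(+1); best=3400 via (B,hash)
  {ACD}: card=2000; try (D,hash)→4580, (C,hash)→6280, (D,merge)→12380, (C,merge)→14530, (D,nl)→35300, (C,nl)→251280; best=4580 via (D,hash)
  {ABCD}: card=80000; try (B,hash)→7700, (B,merge)→29220, (D,hash)→37700, (C,hash)→47400, (B,nl_idx)→98580, (B,nl)→164580 …(+4); best=7700 via (B,hash)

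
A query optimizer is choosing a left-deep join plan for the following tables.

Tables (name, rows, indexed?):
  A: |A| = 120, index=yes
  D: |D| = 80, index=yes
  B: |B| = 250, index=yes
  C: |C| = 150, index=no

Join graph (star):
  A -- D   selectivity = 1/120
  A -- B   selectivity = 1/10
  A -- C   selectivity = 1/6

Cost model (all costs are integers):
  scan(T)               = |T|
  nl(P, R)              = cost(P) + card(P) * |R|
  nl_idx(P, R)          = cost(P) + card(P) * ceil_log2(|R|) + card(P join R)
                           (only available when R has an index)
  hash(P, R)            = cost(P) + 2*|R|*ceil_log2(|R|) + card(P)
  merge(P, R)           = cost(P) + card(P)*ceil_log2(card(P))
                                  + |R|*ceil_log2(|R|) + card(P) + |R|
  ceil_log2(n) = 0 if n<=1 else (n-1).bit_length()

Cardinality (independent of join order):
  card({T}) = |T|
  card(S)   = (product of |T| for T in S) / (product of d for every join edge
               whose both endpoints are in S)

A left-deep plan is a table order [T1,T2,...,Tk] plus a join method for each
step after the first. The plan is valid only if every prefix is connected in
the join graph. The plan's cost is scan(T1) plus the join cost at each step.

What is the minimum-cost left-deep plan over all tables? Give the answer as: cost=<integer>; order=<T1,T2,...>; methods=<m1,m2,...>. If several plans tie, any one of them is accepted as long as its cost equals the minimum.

Selinger DP (subsets sized 1..n):
  {A}: scan cost=120, card=120
  {D}: scan cost=80, card=80
  {B}: scan cost=250, card=250
  {C}: scan cost=150, card=150
  {AD}: card=80; try (A,nl_idx)→720, (D,nl_idx)→1040, (D,hash)→1360, (A,merge)→1680, (D,merge)→1720, (A,hash)→1840 …(+2); best=720 via (A,nl_idx)
  {AB}: card=3000; try (A,hash)→2180, (B,merge)→3330, (A,merge)→3460, (B,nl_idx)→4080, (B,hash)→4240, (A,nl_idx)→5000 …(+2); best=2180 via (A,hash)
  {AC}: card=3000; try (A,hash)→1980, (C,merge)→2430, (A,merge)→2460, (C,hash)→2640, (A,nl_idx)→4200, (C,nl)→18120 …(+1); best=1980 via (A,hash)
  {ABD}: card=2000; try (B,nl_idx)→3360, (B,merge)→3610, (B,hash)→4800, (D,hash)→6300, (B,nl)→20720, (D,nl_idx)→25180 …(+2); best=3360 via (B,nl_idx)
  {ACD}: card=2000; try (C,merge)→2710, (C,hash)→3200, (D,hash)→6100, (C,nl)→12720, (D,nl_idx)→24980, (D,merge)→41620 …(+1); best=2710 via (C,merge)
  {ABC}: card=75000; try (C,hash)→7580, (B,hash)→8980, (C,merge)→42530, (B,merge)→43230, (B,nl_idx)→100980, (C,nl)→452180 …(+1); best=7580 via (C,hash)
  {ABCD}: card=50000; try (C,hash)→7760, (B,hash)→8710, (C,merge)→28710, (B,merge)→28960, (B,nl_idx)→68710, (D,hash)→83700 …(+5); best=7760 via (C,hash)

cost=7760; order=D,A,B,C; methods=nl_idx,nl_idx,hash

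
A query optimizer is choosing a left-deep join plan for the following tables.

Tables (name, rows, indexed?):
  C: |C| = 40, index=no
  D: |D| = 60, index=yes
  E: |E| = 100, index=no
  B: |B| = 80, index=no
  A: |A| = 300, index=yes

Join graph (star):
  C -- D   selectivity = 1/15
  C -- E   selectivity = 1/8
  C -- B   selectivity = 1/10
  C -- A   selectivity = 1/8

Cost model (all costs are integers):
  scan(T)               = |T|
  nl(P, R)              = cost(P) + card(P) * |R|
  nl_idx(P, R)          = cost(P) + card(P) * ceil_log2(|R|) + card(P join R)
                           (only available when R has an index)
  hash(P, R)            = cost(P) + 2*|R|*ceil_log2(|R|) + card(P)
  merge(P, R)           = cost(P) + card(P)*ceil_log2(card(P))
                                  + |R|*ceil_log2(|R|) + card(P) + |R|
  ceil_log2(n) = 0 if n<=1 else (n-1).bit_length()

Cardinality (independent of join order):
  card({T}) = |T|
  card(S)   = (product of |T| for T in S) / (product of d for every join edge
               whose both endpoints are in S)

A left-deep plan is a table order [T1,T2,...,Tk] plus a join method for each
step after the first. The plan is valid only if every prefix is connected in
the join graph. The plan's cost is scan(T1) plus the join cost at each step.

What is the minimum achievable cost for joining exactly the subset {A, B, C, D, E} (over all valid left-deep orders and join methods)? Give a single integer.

Selinger DP over subsets of {A,B,C,D,E}:
  {C}: scan cost=40, card=40
  {D}: scan cost=60, card=60
  {E}: scan cost=100, card=100
  {B}: scan cost=80, card=80
  {A}: scan cost=300, card=300
  {CD}: card=160; try (D,nl_idx)→440, (C,hash)→600, (D,merge)→740, (C,merge)→760, (D,hash)→800, (D,nl)→2440 …(+1); best=440 via (D,nl_idx)
  {CE}: card=500; try (C,hash)→680, (E,merge)→1120, (C,merge)→1180, (E,hash)→1480, (E,nl)→4040, (C,nl)→4100; best=680 via (C,hash)
  {BC}: card=320; try (C,hash)→640, (B,merge)→960, (C,merge)→1000, (B,hash)→1200, (B,nl)→3240, (C,nl)→3280; best=640 via (C,hash)
  {AC}: card=1500; try (C,hash)→1080, (A,nl_idx)→1900, (A,merge)→3320, (C,merge)→3580, (A,hash)→5480, (A,nl)→12040 …(+1); best=1080 via (C,hash)
  {CDE}: card=2000; try (D,hash)→1900, (E,hash)→2000, (E,merge)→2680, (D,nl_idx)→5680, (D,merge)→6100, (E,nl)→16440 …(+1); best=1900 via (D,hash)
  {BCD}: card=1280; try (D,hash)→1680, (B,hash)→1720, (B,merge)→2520, (D,nl_idx)→3840, (D,merge)→4260, (B,nl)→13240 …(+1); best=1680 via (D,hash)
  {ACD}: card=6000; try (D,hash)→3300, (A,merge)→4880, (A,hash)→6000, (A,nl_idx)→7880, (D,nl_idx)→16080, (D,merge)→19500 …(+2); best=3300 via (D,hash)
  {BCE}: card=4000; try (B,hash)→2300, (E,hash)→2360, (E,merge)→4640, (B,merge)→6320, (E,nl)→32640, (B,nl)→40680; best=2300 via (B,hash)
  {ACE}: card=18750; try (E,hash)→3980, (A,hash)→6580, (A,merge)→8680, (E,merge)→19880, (A,nl_idx)→23930, (A,nl)→150680 …(+1); best=3980 via (E,hash)
  {ABC}: card=12000; try (B,hash)→3700, (A,hash)→6360, (A,merge)→6840, (A,nl_idx)→15520, (B,merge)→19720, (A,nl)→96640 …(+1); best=3700 via (B,hash)
  {BCDE}: card=16000; try (E,hash)→4360, (B,hash)→5020, (D,hash)→7020, (E,merge)→17840, (B,merge)→26540, (D,nl_idx)→42300 …(+4); best=4360 via (E,hash)
  {ACDE}: card=75000; try (A,hash)→9300, (E,hash)→10700, (D,hash)→23450, (A,merge)→28900, (E,merge)→88100, (A,nl_idx)→94900 …(+5); best=9300 via (A,hash)
  {ABCD}: card=48000; try (A,hash)→8360, (B,hash)→10420, (D,hash)→16420, (A,merge)→20040, (A,nl_idx)→61200, (B,merge)→87940 …(+5); best=8360 via (A,hash)
  {ABCE}: card=150000; try (A,hash)→11700, (E,hash)→17100, (B,hash)→23850, (A,merge)→57300, (E,merge)→184500, (A,nl_idx)→188300 …(+4); best=11700 via (A,hash)
  {ABCDE}: card=600000; try (A,hash)→25760, (E,hash)→57760, (B,hash)→85420, (D,hash)→162420, (A,merge)→247360, (A,nl_idx)→748360 …(+8); best=25760 via (A,hash)

25760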